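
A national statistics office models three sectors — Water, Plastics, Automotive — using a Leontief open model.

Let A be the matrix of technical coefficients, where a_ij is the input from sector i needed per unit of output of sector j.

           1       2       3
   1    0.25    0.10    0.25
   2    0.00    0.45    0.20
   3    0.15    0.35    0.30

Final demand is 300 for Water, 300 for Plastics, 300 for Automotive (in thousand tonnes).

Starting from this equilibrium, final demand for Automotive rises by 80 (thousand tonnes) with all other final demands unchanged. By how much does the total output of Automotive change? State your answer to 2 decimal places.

I − A =
  [   0.75    -0.10    -0.25]
  [   0.00     0.55    -0.20]
  [  -0.15    -0.35     0.70]
Cofactors of I−A, C_ij = (−1)^(i+j)·(minor ij) (rows/columns in the sector order above):
  C_11 = (0.55)(0.70) − (-0.20)(-0.35) = 0.3150
  C_12 = −[(0.00)(0.70) − (-0.20)(-0.15)] = 0.0300
  C_13 = (0.00)(-0.35) − (0.55)(-0.15) = 0.0825
  C_21 = −[(-0.10)(0.70) − (-0.25)(-0.35)] = 0.1575
  C_22 = (0.75)(0.70) − (-0.25)(-0.15) = 0.4875
  C_23 = −[(0.75)(-0.35) − (-0.10)(-0.15)] = 0.2775
  C_31 = (-0.10)(-0.20) − (-0.25)(0.55) = 0.1575
  C_32 = −[(0.75)(-0.20) − (-0.25)(0.00)] = 0.1500
  C_33 = (0.75)(0.55) − (-0.10)(0.00) = 0.4125
det(I−A) = Σ_j (I−A)_1j·C_1j = (0.75)(0.3150) + (-0.10)(0.0300) + (-0.25)(0.0825) = 0.212625
adj(I−A) = Cᵀ =
  [ 0.3150   0.1575   0.1575]
  [ 0.0300   0.4875   0.1500]
  [ 0.0825   0.2775   0.4125]
(I − A)⁻¹ = adj(I−A) / det(I−A) ≈
  [   1.4815     0.7407     0.7407]
  [   0.1411     2.2928     0.7055]
  [   0.3880     1.3051     1.9400]
Δx = (I − A)⁻¹ Δd with Δd having +80 in the Automotive component and 0 elsewhere.
So Δx_3 = L_33 · (+80), where L_33 = adj(I−A)_33 / det(I−A) = 0.4125 / 0.212625.
Δx_3 = 0.4125 × (+80) / 0.212625 = 33.00 / 0.212625 ≈ 155.20.

Δx_3 = 155.20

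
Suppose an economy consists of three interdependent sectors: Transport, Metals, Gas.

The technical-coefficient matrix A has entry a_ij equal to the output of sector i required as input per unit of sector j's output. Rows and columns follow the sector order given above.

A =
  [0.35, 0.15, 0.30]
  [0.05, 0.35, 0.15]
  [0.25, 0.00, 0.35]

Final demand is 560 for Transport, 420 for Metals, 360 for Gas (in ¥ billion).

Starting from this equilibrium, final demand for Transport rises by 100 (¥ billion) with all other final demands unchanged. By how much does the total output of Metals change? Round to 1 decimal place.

I − A =
  [   0.65    -0.15    -0.30]
  [  -0.05     0.65    -0.15]
  [  -0.25     0.00     0.65]
Cofactors of I−A, C_ij = (−1)^(i+j)·(minor ij) (rows/columns in the sector order above):
  C_11 = (0.65)(0.65) − (-0.15)(0.00) = 0.4225
  C_12 = −[(-0.05)(0.65) − (-0.15)(-0.25)] = 0.0700
  C_13 = (-0.05)(0.00) − (0.65)(-0.25) = 0.1625
  C_21 = −[(-0.15)(0.65) − (-0.30)(0.00)] = 0.0975
  C_22 = (0.65)(0.65) − (-0.30)(-0.25) = 0.3475
  C_23 = −[(0.65)(0.00) − (-0.15)(-0.25)] = 0.0375
  C_31 = (-0.15)(-0.15) − (-0.30)(0.65) = 0.2175
  C_32 = −[(0.65)(-0.15) − (-0.30)(-0.05)] = 0.1125
  C_33 = (0.65)(0.65) − (-0.15)(-0.05) = 0.4150
det(I−A) = Σ_j (I−A)_1j·C_1j = (0.65)(0.4225) + (-0.15)(0.0700) + (-0.30)(0.1625) = 0.215375
adj(I−A) = Cᵀ =
  [ 0.4225   0.0975   0.2175]
  [ 0.0700   0.3475   0.1125]
  [ 0.1625   0.0375   0.4150]
(I − A)⁻¹ = adj(I−A) / det(I−A) ≈
  [   1.9617     0.4527     1.0099]
  [   0.3250     1.6135     0.5223]
  [   0.7545     0.1741     1.9269]
Δx = (I − A)⁻¹ Δd with Δd having +100 in the Transport component and 0 elsewhere.
So Δx_M = L_MT · (+100), where L_MT = adj(I−A)_MT / det(I−A) = 0.0700 / 0.215375.
Δx_M = 0.0700 × (+100) / 0.215375 = 7.00 / 0.215375 ≈ 32.5.

Δx_M = 32.5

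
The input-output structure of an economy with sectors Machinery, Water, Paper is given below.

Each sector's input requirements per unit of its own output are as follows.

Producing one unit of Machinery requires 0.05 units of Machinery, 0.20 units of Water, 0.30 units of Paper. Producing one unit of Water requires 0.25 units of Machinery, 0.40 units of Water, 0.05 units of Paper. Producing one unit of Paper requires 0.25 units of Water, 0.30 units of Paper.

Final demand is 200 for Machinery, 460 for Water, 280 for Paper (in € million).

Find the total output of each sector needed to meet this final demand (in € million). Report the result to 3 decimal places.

x_1 = 538.433, x_2 = 1246.044, x_3 = 719.760

I − A =
  [   0.95    -0.25     0.00]
  [  -0.20     0.60    -0.25]
  [  -0.30    -0.05     0.70]
Cofactors of I−A, C_ij = (−1)^(i+j)·(minor ij) (rows/columns in the sector order above):
  C_11 = (0.60)(0.70) − (-0.25)(-0.05) = 0.4075
  C_12 = −[(-0.20)(0.70) − (-0.25)(-0.30)] = 0.2150
  C_13 = (-0.20)(-0.05) − (0.60)(-0.30) = 0.1900
  C_21 = −[(-0.25)(0.70) − (0.00)(-0.05)] = 0.1750
  C_22 = (0.95)(0.70) − (0.00)(-0.30) = 0.6650
  C_23 = −[(0.95)(-0.05) − (-0.25)(-0.30)] = 0.1225
  C_31 = (-0.25)(-0.25) − (0.00)(0.60) = 0.0625
  C_32 = −[(0.95)(-0.25) − (0.00)(-0.20)] = 0.2375
  C_33 = (0.95)(0.60) − (-0.25)(-0.20) = 0.5200
det(I−A) = Σ_j (I−A)_1j·C_1j = (0.95)(0.4075) + (-0.25)(0.2150) + (0.00)(0.1900) = 0.333375
adj(I−A) = Cᵀ =
  [ 0.4075   0.1750   0.0625]
  [ 0.2150   0.6650   0.2375]
  [ 0.1900   0.1225   0.5200]
(I − A)⁻¹ = adj(I−A) / det(I−A) ≈
  [   1.2223     0.5249     0.1875]
  [   0.6449     1.9948     0.7124]
  [   0.5699     0.3675     1.5598]
x = (I − A)⁻¹ d = adj(I−A)·d / det(I−A), with det(I−A) = 0.333375:
  x_1 = (0.4075·200 + 0.1750·460 + 0.0625·280) / 0.333375 = 179.50 / 0.333375 ≈ 538.433
  x_2 = (0.2150·200 + 0.6650·460 + 0.2375·280) / 0.333375 = 415.40 / 0.333375 ≈ 1246.044
  x_3 = (0.1900·200 + 0.1225·460 + 0.5200·280) / 0.333375 = 239.95 / 0.333375 ≈ 719.760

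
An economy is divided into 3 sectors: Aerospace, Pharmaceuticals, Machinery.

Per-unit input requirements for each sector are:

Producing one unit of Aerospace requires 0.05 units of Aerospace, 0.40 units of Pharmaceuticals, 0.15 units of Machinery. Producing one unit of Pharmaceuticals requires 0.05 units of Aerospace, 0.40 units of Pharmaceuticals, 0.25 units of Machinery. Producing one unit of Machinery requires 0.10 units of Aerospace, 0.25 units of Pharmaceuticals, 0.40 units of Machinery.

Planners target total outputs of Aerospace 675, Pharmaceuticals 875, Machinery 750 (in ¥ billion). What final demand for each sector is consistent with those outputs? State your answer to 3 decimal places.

I − A =
  [   0.95    -0.05    -0.10]
  [  -0.40     0.60    -0.25]
  [  -0.15    -0.25     0.60]
d = (I − A) x:
  d_1 = (+0.95)·675 + (-0.05)·875 + (-0.10)·750 = 522.500
  d_2 = (-0.40)·675 + (+0.60)·875 + (-0.25)·750 = 67.500
  d_3 = (-0.15)·675 + (-0.25)·875 + (+0.60)·750 = 130.000

d_1 = 522.500, d_2 = 67.500, d_3 = 130.000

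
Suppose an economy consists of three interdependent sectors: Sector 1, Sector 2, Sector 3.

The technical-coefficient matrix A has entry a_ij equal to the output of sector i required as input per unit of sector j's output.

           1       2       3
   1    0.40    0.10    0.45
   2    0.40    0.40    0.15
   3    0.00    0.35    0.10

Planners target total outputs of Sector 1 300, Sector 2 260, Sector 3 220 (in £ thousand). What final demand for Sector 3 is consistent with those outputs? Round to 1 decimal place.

d_3 = 107.0

I − A =
  [   0.60    -0.10    -0.45]
  [  -0.40     0.60    -0.15]
  [   0.00    -0.35     0.90]
d = (I − A) x:
  d_1 = (+0.60)·300 + (-0.10)·260 + (-0.45)·220 = 55.0
  d_2 = (-0.40)·300 + (+0.60)·260 + (-0.15)·220 = 3.0
  d_3 = (+0.00)·300 + (-0.35)·260 + (+0.90)·220 = 107.0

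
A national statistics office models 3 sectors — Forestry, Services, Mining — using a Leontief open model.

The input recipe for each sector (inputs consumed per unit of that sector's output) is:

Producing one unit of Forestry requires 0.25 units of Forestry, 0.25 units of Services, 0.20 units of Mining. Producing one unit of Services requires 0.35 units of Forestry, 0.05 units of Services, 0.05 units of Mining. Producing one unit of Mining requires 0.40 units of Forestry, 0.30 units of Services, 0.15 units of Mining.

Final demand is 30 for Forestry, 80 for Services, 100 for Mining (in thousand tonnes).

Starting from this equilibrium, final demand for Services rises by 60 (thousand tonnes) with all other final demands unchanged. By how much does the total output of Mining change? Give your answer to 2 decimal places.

I − A =
  [   0.75    -0.35    -0.40]
  [  -0.25     0.95    -0.30]
  [  -0.20    -0.05     0.85]
Cofactors of I−A, C_ij = (−1)^(i+j)·(minor ij) (rows/columns in the sector order above):
  C_11 = (0.95)(0.85) − (-0.30)(-0.05) = 0.7925
  C_12 = −[(-0.25)(0.85) − (-0.30)(-0.20)] = 0.2725
  C_13 = (-0.25)(-0.05) − (0.95)(-0.20) = 0.2025
  C_21 = −[(-0.35)(0.85) − (-0.40)(-0.05)] = 0.3175
  C_22 = (0.75)(0.85) − (-0.40)(-0.20) = 0.5575
  C_23 = −[(0.75)(-0.05) − (-0.35)(-0.20)] = 0.1075
  C_31 = (-0.35)(-0.30) − (-0.40)(0.95) = 0.4850
  C_32 = −[(0.75)(-0.30) − (-0.40)(-0.25)] = 0.3250
  C_33 = (0.75)(0.95) − (-0.35)(-0.25) = 0.6250
det(I−A) = Σ_j (I−A)_1j·C_1j = (0.75)(0.7925) + (-0.35)(0.2725) + (-0.40)(0.2025) = 0.4180
adj(I−A) = Cᵀ =
  [ 0.7925   0.3175   0.4850]
  [ 0.2725   0.5575   0.3250]
  [ 0.2025   0.1075   0.6250]
(I − A)⁻¹ = adj(I−A) / det(I−A) ≈
  [   1.8959     0.7596     1.1603]
  [   0.6519     1.3337     0.7775]
  [   0.4844     0.2572     1.4952]
Δx = (I − A)⁻¹ Δd with Δd having +60 in the Services component and 0 elsewhere.
So Δx_3 = L_32 · (+60), where L_32 = adj(I−A)_32 / det(I−A) = 0.1075 / 0.4180.
Δx_3 = 0.1075 × (+60) / 0.4180 = 6.45 / 0.4180 ≈ 15.43.

Δx_3 = 15.43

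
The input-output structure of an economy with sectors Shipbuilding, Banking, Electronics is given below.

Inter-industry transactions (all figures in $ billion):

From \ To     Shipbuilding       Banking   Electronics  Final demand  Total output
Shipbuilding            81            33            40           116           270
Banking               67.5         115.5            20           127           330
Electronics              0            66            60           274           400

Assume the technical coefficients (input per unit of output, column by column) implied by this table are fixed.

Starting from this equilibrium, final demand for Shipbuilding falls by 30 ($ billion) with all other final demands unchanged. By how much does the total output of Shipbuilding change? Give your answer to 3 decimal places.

Technical coefficients a_ij = z_ij / X_j:
  a_11 = 81/270 = 0.30, a_21 = 67.5/270 = 0.25, a_31 = 0/270 = 0.00
  a_12 = 33/330 = 0.10, a_22 = 115.5/330 = 0.35, a_32 = 66/330 = 0.20
  a_13 = 40/400 = 0.10, a_23 = 20/400 = 0.05, a_33 = 60/400 = 0.15
I − A =
  [   0.70    -0.10    -0.10]
  [  -0.25     0.65    -0.05]
  [   0.00    -0.20     0.85]
Cofactors of I−A, C_ij = (−1)^(i+j)·(minor ij) (rows/columns in the sector order above):
  C_11 = (0.65)(0.85) − (-0.05)(-0.20) = 0.5425
  C_12 = −[(-0.25)(0.85) − (-0.05)(0.00)] = 0.2125
  C_13 = (-0.25)(-0.20) − (0.65)(0.00) = 0.0500
  C_21 = −[(-0.10)(0.85) − (-0.10)(-0.20)] = 0.1050
  C_22 = (0.70)(0.85) − (-0.10)(0.00) = 0.5950
  C_23 = −[(0.70)(-0.20) − (-0.10)(0.00)] = 0.1400
  C_31 = (-0.10)(-0.05) − (-0.10)(0.65) = 0.0700
  C_32 = −[(0.70)(-0.05) − (-0.10)(-0.25)] = 0.0600
  C_33 = (0.70)(0.65) − (-0.10)(-0.25) = 0.4300
det(I−A) = Σ_j (I−A)_1j·C_1j = (0.70)(0.5425) + (-0.10)(0.2125) + (-0.10)(0.0500) = 0.3535
adj(I−A) = Cᵀ =
  [ 0.5425   0.1050   0.0700]
  [ 0.2125   0.5950   0.0600]
  [ 0.0500   0.1400   0.4300]
(I − A)⁻¹ = adj(I−A) / det(I−A) ≈
  [   1.5347     0.2970     0.1980]
  [   0.6011     1.6832     0.1697]
  [   0.1414     0.3960     1.2164]
Δx = (I − A)⁻¹ Δd with Δd having -30 in the Shipbuilding component and 0 elsewhere.
So Δx_1 = L_11 · (-30), where L_11 = adj(I−A)_11 / det(I−A) = 0.5425 / 0.3535.
Δx_1 = 0.5425 × (-30) / 0.3535 = -16.275 / 0.3535 ≈ -46.040.

Δx_1 = -46.040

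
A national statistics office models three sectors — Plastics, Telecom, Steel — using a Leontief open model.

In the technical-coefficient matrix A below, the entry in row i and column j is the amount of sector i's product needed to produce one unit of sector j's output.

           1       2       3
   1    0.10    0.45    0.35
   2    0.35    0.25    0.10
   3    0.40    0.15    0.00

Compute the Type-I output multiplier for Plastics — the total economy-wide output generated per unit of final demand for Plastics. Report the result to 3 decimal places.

m_1 = 4.074

I − A =
  [   0.90    -0.45    -0.35]
  [  -0.35     0.75    -0.10]
  [  -0.40    -0.15     1.00]
Cofactors of I−A, C_ij = (−1)^(i+j)·(minor ij) (rows/columns in the sector order above):
  C_11 = (0.75)(1.00) − (-0.10)(-0.15) = 0.7350
  C_12 = −[(-0.35)(1.00) − (-0.10)(-0.40)] = 0.3900
  C_13 = (-0.35)(-0.15) − (0.75)(-0.40) = 0.3525
  C_21 = −[(-0.45)(1.00) − (-0.35)(-0.15)] = 0.5025
  C_22 = (0.90)(1.00) − (-0.35)(-0.40) = 0.7600
  C_23 = −[(0.90)(-0.15) − (-0.45)(-0.40)] = 0.3150
  C_31 = (-0.45)(-0.10) − (-0.35)(0.75) = 0.3075
  C_32 = −[(0.90)(-0.10) − (-0.35)(-0.35)] = 0.2125
  C_33 = (0.90)(0.75) − (-0.45)(-0.35) = 0.5175
det(I−A) = Σ_j (I−A)_1j·C_1j = (0.90)(0.7350) + (-0.45)(0.3900) + (-0.35)(0.3525) = 0.362625
adj(I−A) = Cᵀ =
  [ 0.7350   0.5025   0.3075]
  [ 0.3900   0.7600   0.2125]
  [ 0.3525   0.3150   0.5175]
(I − A)⁻¹ = adj(I−A) / det(I−A) ≈
  [   2.0269     1.3857     0.8480]
  [   1.0755     2.0958     0.5860]
  [   0.9721     0.8687     1.4271]
The output multiplier for sector j is the column-j sum of the Leontief inverse (I − A)⁻¹ = adj(I−A) / det(I−A).
Column 1 of adj(I−A): (0.7350, 0.3900, 0.3525); det(I−A) = 0.362625.
m_1 = (0.7350 + 0.3900 + 0.3525) / 0.362625 = 1.4775 / 0.362625 ≈ 4.074.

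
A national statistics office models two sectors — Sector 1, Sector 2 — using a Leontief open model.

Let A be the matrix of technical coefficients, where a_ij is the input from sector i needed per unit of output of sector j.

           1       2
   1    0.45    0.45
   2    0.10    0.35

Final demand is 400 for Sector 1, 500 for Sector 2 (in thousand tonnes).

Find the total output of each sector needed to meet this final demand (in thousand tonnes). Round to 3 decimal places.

x_1 = 1552.000, x_2 = 1008.000

I − A =
  [   0.55    -0.45]
  [  -0.10     0.65]
det(I−A) = (0.55)(0.65) − (-0.45)(-0.10) = 0.3125
adj(I−A) = [[0.65, 0.45], [0.10, 0.55]]
(I − A)⁻¹ = adj(I−A) / det(I−A) ≈
  [   2.0800     1.4400]
  [   0.3200     1.7600]
x = (I − A)⁻¹ d = adj(I−A)·d / det(I−A), with det(I−A) = 0.3125:
  x_1 = (0.65·400 + 0.45·500) / 0.3125 = 485.00 / 0.3125 = 1552.000
  x_2 = (0.10·400 + 0.55·500) / 0.3125 = 315.00 / 0.3125 = 1008.000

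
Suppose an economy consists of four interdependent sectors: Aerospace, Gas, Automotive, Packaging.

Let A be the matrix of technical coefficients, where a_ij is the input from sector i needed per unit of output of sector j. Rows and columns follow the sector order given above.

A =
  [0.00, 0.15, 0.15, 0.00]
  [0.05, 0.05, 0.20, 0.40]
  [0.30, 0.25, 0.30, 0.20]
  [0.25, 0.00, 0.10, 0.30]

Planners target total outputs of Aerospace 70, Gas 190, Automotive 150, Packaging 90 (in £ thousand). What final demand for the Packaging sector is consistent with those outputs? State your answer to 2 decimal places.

d_4 = 30.50

I − A =
  [   1.00    -0.15    -0.15     0.00]
  [  -0.05     0.95    -0.20    -0.40]
  [  -0.30    -0.25     0.70    -0.20]
  [  -0.25     0.00    -0.10     0.70]
d = (I − A) x:
  d_1 = (+1.00)·70 + (-0.15)·190 + (-0.15)·150 + (+0.00)·90 = 19.00
  d_2 = (-0.05)·70 + (+0.95)·190 + (-0.20)·150 + (-0.40)·90 = 111.00
  d_3 = (-0.30)·70 + (-0.25)·190 + (+0.70)·150 + (-0.20)·90 = 18.50
  d_4 = (-0.25)·70 + (+0.00)·190 + (-0.10)·150 + (+0.70)·90 = 30.50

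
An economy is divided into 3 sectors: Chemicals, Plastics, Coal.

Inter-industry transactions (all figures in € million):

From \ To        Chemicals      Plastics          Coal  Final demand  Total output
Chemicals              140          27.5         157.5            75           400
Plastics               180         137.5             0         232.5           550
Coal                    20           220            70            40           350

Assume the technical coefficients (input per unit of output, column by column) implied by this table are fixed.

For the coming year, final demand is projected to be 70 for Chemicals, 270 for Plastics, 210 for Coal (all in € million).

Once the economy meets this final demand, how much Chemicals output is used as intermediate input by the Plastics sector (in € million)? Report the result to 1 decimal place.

Technical coefficients a_ij = z_ij / X_j:
  a_11 = 140/400 = 0.35, a_21 = 180/400 = 0.45, a_31 = 20/400 = 0.05
  a_12 = 27.5/550 = 0.05, a_22 = 137.5/550 = 0.25, a_32 = 220/550 = 0.40
  a_13 = 157.5/350 = 0.45, a_23 = 0/350 = 0.00, a_33 = 70/350 = 0.20
I − A =
  [   0.65    -0.05    -0.45]
  [  -0.45     0.75     0.00]
  [  -0.05    -0.40     0.80]
Cofactors of I−A, C_ij = (−1)^(i+j)·(minor ij) (rows/columns in the sector order above):
  C_11 = (0.75)(0.80) − (0.00)(-0.40) = 0.6000
  C_12 = −[(-0.45)(0.80) − (0.00)(-0.05)] = 0.3600
  C_13 = (-0.45)(-0.40) − (0.75)(-0.05) = 0.2175
  C_21 = −[(-0.05)(0.80) − (-0.45)(-0.40)] = 0.2200
  C_22 = (0.65)(0.80) − (-0.45)(-0.05) = 0.4975
  C_23 = −[(0.65)(-0.40) − (-0.05)(-0.05)] = 0.2625
  C_31 = (-0.05)(0.00) − (-0.45)(0.75) = 0.3375
  C_32 = −[(0.65)(0.00) − (-0.45)(-0.45)] = 0.2025
  C_33 = (0.65)(0.75) − (-0.05)(-0.45) = 0.4650
det(I−A) = Σ_j (I−A)_1j·C_1j = (0.65)(0.6000) + (-0.05)(0.3600) + (-0.45)(0.2175) = 0.274125
adj(I−A) = Cᵀ =
  [ 0.6000   0.2200   0.3375]
  [ 0.3600   0.4975   0.2025]
  [ 0.2175   0.2625   0.4650]
(I − A)⁻¹ = adj(I−A) / det(I−A) ≈
  [   2.1888     0.8026     1.2312]
  [   1.3133     1.8149     0.7387]
  [   0.7934     0.9576     1.6963]
First solve x = (I − A)⁻¹ d = adj(I−A)·d / det(I−A); in particular x_2 = (0.3600·70 + 0.4975·270 + 0.2025·210) / 0.274125 = 202.05 / 0.274125 ≈ 737.073.
Intermediate flow from 1 to 2: z_12 = a_12 · x_2 = 0.05 × 202.05 / 0.274125 = 10.1025 / 0.274125 ≈ 36.9.

z_12 = 36.9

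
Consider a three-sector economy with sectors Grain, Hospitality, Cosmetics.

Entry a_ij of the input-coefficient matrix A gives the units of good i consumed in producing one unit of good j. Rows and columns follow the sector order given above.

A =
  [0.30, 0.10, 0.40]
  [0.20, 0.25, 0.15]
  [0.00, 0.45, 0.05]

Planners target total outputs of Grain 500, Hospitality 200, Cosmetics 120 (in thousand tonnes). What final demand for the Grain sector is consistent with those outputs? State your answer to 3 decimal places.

d_G = 282.000

I − A =
  [   0.70    -0.10    -0.40]
  [  -0.20     0.75    -0.15]
  [   0.00    -0.45     0.95]
d = (I − A) x:
  d_G = (+0.70)·500 + (-0.10)·200 + (-0.40)·120 = 282.000
  d_H = (-0.20)·500 + (+0.75)·200 + (-0.15)·120 = 32.000
  d_C = (+0.00)·500 + (-0.45)·200 + (+0.95)·120 = 24.000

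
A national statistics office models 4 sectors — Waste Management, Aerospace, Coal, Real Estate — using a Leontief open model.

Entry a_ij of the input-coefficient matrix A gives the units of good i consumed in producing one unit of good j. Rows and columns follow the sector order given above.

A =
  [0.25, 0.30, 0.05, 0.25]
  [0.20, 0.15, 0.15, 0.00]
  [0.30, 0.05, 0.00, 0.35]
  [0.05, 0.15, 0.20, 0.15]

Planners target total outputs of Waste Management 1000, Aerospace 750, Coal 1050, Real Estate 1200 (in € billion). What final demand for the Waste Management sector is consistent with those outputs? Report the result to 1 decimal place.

I − A =
  [   0.75    -0.30    -0.05    -0.25]
  [  -0.20     0.85    -0.15     0.00]
  [  -0.30    -0.05     1.00    -0.35]
  [  -0.05    -0.15    -0.20     0.85]
d = (I − A) x:
  d_1 = (+0.75)·1000 + (-0.30)·750 + (-0.05)·1050 + (-0.25)·1200 = 172.5
  d_2 = (-0.20)·1000 + (+0.85)·750 + (-0.15)·1050 + (+0.00)·1200 = 280.0
  d_3 = (-0.30)·1000 + (-0.05)·750 + (+1.00)·1050 + (-0.35)·1200 = 292.5
  d_4 = (-0.05)·1000 + (-0.15)·750 + (-0.20)·1050 + (+0.85)·1200 = 647.5

d_1 = 172.5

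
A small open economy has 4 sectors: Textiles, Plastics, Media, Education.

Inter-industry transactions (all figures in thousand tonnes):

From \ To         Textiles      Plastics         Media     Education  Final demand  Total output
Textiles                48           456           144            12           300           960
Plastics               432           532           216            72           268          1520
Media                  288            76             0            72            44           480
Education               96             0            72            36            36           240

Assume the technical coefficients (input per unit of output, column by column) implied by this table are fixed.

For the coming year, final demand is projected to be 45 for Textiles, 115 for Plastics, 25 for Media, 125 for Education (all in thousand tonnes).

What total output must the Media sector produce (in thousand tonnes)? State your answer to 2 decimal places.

Technical coefficients a_ij = z_ij / X_j:
  a_11 = 48/960 = 0.05, a_21 = 432/960 = 0.45, a_31 = 288/960 = 0.30, a_41 = 96/960 = 0.10
  a_12 = 456/1520 = 0.30, a_22 = 532/1520 = 0.35, a_32 = 76/1520 = 0.05, a_42 = 0/1520 = 0.00
  a_13 = 144/480 = 0.30, a_23 = 216/480 = 0.45, a_33 = 0/480 = 0.00, a_43 = 72/480 = 0.15
  a_14 = 12/240 = 0.05, a_24 = 72/240 = 0.30, a_34 = 72/240 = 0.30, a_44 = 36/240 = 0.15
I − A =
  [   0.95    -0.30    -0.30    -0.05]
  [  -0.45     0.65    -0.45    -0.30]
  [  -0.30    -0.05     1.00    -0.30]
  [  -0.10     0.00    -0.15     0.85]
Compute the cofactors C_ij = (−1)^(i+j)·(3×3 minor ij) of I−A; the adjugate is their transpose:
adj(I−A) = Cᵀ =
  [ 0.501875   0.254625   0.298875   0.224875]
  [ 0.534000   0.672000   0.531000   0.456000]
  [ 0.205875   0.125625   0.397875   0.196875]
  [ 0.095375   0.052125   0.105375   0.355375]
det(I−A) = Σ_j (I−A)_1j·C_1j = (0.95)(0.501875) + (-0.30)(0.534000) + (-0.30)(0.205875) + (-0.05)(0.095375) = 0.25005
(I − A)⁻¹ = adj(I−A) / det(I−A) ≈
  [   2.0071     1.0183     1.1953     0.8993]
  [   2.1356     2.6875     2.1236     1.8236]
  [   0.8233     0.5024     1.5912     0.7873]
  [   0.3814     0.2085     0.4214     1.4212]
x = (I − A)⁻¹ d = adj(I−A)·d / det(I−A), with det(I−A) = 0.25005:
  x_1 = (0.501875·45 + 0.254625·115 + 0.298875·25 + 0.224875·125) / 0.25005 = 87.4475 / 0.25005 ≈ 349.72
  x_2 = (0.534000·45 + 0.672000·115 + 0.531000·25 + 0.456000·125) / 0.25005 = 171.585 / 0.25005 ≈ 686.20
  x_3 = (0.205875·45 + 0.125625·115 + 0.397875·25 + 0.196875·125) / 0.25005 = 58.2675 / 0.25005 ≈ 233.02
  x_4 = (0.095375·45 + 0.052125·115 + 0.105375·25 + 0.355375·125) / 0.25005 = 57.3425 / 0.25005 ≈ 229.32

x_3 = 233.02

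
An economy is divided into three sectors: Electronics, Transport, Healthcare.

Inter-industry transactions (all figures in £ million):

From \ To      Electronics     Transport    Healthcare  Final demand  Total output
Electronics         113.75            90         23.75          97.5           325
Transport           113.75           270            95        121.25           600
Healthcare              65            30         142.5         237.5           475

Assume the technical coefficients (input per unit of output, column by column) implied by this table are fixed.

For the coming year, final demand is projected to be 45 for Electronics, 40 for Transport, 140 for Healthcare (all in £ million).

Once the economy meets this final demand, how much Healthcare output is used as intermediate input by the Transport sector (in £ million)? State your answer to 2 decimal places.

z_32 = 13.17

Technical coefficients a_ij = z_ij / X_j:
  a_11 = 113.75/325 = 0.35, a_21 = 113.75/325 = 0.35, a_31 = 65/325 = 0.20
  a_12 = 90/600 = 0.15, a_22 = 270/600 = 0.45, a_32 = 30/600 = 0.05
  a_13 = 23.75/475 = 0.05, a_23 = 95/475 = 0.20, a_33 = 142.5/475 = 0.30
I − A =
  [   0.65    -0.15    -0.05]
  [  -0.35     0.55    -0.20]
  [  -0.20    -0.05     0.70]
Cofactors of I−A, C_ij = (−1)^(i+j)·(minor ij) (rows/columns in the sector order above):
  C_11 = (0.55)(0.70) − (-0.20)(-0.05) = 0.3750
  C_12 = −[(-0.35)(0.70) − (-0.20)(-0.20)] = 0.2850
  C_13 = (-0.35)(-0.05) − (0.55)(-0.20) = 0.1275
  C_21 = −[(-0.15)(0.70) − (-0.05)(-0.05)] = 0.1075
  C_22 = (0.65)(0.70) − (-0.05)(-0.20) = 0.4450
  C_23 = −[(0.65)(-0.05) − (-0.15)(-0.20)] = 0.0625
  C_31 = (-0.15)(-0.20) − (-0.05)(0.55) = 0.0575
  C_32 = −[(0.65)(-0.20) − (-0.05)(-0.35)] = 0.1475
  C_33 = (0.65)(0.55) − (-0.15)(-0.35) = 0.3050
det(I−A) = Σ_j (I−A)_1j·C_1j = (0.65)(0.3750) + (-0.15)(0.2850) + (-0.05)(0.1275) = 0.194625
adj(I−A) = Cᵀ =
  [ 0.3750   0.1075   0.0575]
  [ 0.2850   0.4450   0.1475]
  [ 0.1275   0.0625   0.3050]
(I − A)⁻¹ = adj(I−A) / det(I−A) ≈
  [   1.9268     0.5523     0.2954]
  [   1.4644     2.2864     0.7579]
  [   0.6551     0.3211     1.5671]
First solve x = (I − A)⁻¹ d = adj(I−A)·d / det(I−A); in particular x_2 = (0.2850·45 + 0.4450·40 + 0.1475·140) / 0.194625 = 51.275 / 0.194625 ≈ 263.4554.
Intermediate flow from 3 to 2: z_32 = a_32 · x_2 = 0.05 × 51.275 / 0.194625 = 2.56375 / 0.194625 ≈ 13.17.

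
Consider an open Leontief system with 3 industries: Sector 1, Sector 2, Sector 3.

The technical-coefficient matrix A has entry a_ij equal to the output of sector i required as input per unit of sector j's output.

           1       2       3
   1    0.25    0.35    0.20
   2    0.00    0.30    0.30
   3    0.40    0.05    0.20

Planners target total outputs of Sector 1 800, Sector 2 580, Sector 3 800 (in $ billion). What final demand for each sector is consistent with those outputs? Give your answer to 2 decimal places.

d_1 = 237.00, d_2 = 166.00, d_3 = 291.00

I − A =
  [   0.75    -0.35    -0.20]
  [   0.00     0.70    -0.30]
  [  -0.40    -0.05     0.80]
d = (I − A) x:
  d_1 = (+0.75)·800 + (-0.35)·580 + (-0.20)·800 = 237.00
  d_2 = (+0.00)·800 + (+0.70)·580 + (-0.30)·800 = 166.00
  d_3 = (-0.40)·800 + (-0.05)·580 + (+0.80)·800 = 291.00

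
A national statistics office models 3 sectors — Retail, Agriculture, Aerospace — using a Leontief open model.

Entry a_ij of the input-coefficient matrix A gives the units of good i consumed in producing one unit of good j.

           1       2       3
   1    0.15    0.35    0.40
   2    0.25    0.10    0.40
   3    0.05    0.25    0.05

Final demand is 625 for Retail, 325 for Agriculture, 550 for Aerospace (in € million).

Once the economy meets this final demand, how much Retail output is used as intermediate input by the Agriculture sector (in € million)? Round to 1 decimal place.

z_12 = 453.4

I − A =
  [   0.85    -0.35    -0.40]
  [  -0.25     0.90    -0.40]
  [  -0.05    -0.25     0.95]
Cofactors of I−A, C_ij = (−1)^(i+j)·(minor ij) (rows/columns in the sector order above):
  C_11 = (0.90)(0.95) − (-0.40)(-0.25) = 0.7550
  C_12 = −[(-0.25)(0.95) − (-0.40)(-0.05)] = 0.2575
  C_13 = (-0.25)(-0.25) − (0.90)(-0.05) = 0.1075
  C_21 = −[(-0.35)(0.95) − (-0.40)(-0.25)] = 0.4325
  C_22 = (0.85)(0.95) − (-0.40)(-0.05) = 0.7875
  C_23 = −[(0.85)(-0.25) − (-0.35)(-0.05)] = 0.2300
  C_31 = (-0.35)(-0.40) − (-0.40)(0.90) = 0.5000
  C_32 = −[(0.85)(-0.40) − (-0.40)(-0.25)] = 0.4400
  C_33 = (0.85)(0.90) − (-0.35)(-0.25) = 0.6775
det(I−A) = Σ_j (I−A)_1j·C_1j = (0.85)(0.7550) + (-0.35)(0.2575) + (-0.40)(0.1075) = 0.508625
adj(I−A) = Cᵀ =
  [ 0.7550   0.4325   0.5000]
  [ 0.2575   0.7875   0.4400]
  [ 0.1075   0.2300   0.6775]
(I − A)⁻¹ = adj(I−A) / det(I−A) ≈
  [   1.4844     0.8503     0.9830]
  [   0.5063     1.5483     0.8651]
  [   0.2114     0.4522     1.3320]
First solve x = (I − A)⁻¹ d = adj(I−A)·d / det(I−A); in particular x_2 = (0.2575·625 + 0.7875·325 + 0.4400·550) / 0.508625 = 658.875 / 0.508625 ≈ 1295.404.
Intermediate flow from 1 to 2: z_12 = a_12 · x_2 = 0.35 × 658.875 / 0.508625 = 230.60625 / 0.508625 ≈ 453.4.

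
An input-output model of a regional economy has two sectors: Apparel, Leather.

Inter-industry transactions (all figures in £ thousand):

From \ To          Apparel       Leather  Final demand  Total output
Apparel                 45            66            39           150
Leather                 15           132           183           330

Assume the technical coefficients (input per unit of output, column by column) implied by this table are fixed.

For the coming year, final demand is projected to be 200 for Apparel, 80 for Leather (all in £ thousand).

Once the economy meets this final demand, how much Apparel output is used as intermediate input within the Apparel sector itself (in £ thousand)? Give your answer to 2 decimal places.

z_AA = 102.00

Technical coefficients a_ij = z_ij / X_j:
  a_AA = 45/150 = 0.30, a_LA = 15/150 = 0.10
  a_AL = 66/330 = 0.20, a_LL = 132/330 = 0.40
I − A =
  [   0.70    -0.20]
  [  -0.10     0.60]
det(I−A) = (0.70)(0.60) − (-0.20)(-0.10) = 0.4000
adj(I−A) = [[0.60, 0.20], [0.10, 0.70]]
(I − A)⁻¹ = adj(I−A) / det(I−A) ≈
  [   1.5000     0.5000]
  [   0.2500     1.7500]
First solve x = (I − A)⁻¹ d = adj(I−A)·d / det(I−A); in particular x_A = (0.60·200 + 0.20·80) / 0.4000 = 136.00 / 0.4000 = 340.0000.
Intermediate flow from A to A: z_AA = a_AA · x_A = 0.30 × 136.00 / 0.4000 = 40.80 / 0.4000 = 102.00.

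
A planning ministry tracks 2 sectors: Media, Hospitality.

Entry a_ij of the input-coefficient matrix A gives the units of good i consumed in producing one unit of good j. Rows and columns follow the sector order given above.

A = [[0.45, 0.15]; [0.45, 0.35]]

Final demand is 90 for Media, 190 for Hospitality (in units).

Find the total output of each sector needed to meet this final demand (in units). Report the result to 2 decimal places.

x_1 = 300.00, x_2 = 500.00

I − A =
  [   0.55    -0.15]
  [  -0.45     0.65]
det(I−A) = (0.55)(0.65) − (-0.15)(-0.45) = 0.2900
adj(I−A) = [[0.65, 0.15], [0.45, 0.55]]
(I − A)⁻¹ = adj(I−A) / det(I−A) ≈
  [   2.2414     0.5172]
  [   1.5517     1.8966]
x = (I − A)⁻¹ d = adj(I−A)·d / det(I−A), with det(I−A) = 0.2900:
  x_1 = (0.65·90 + 0.15·190) / 0.2900 = 87.00 / 0.2900 = 300.00
  x_2 = (0.45·90 + 0.55·190) / 0.2900 = 145.00 / 0.2900 = 500.00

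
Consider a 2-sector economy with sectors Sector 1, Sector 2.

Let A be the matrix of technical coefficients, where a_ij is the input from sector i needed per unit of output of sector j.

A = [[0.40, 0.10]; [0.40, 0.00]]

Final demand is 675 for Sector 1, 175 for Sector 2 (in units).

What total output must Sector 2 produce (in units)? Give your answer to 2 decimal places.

x_2 = 669.64

I − A =
  [   0.60    -0.10]
  [  -0.40     1.00]
det(I−A) = (0.60)(1.00) − (-0.10)(-0.40) = 0.5600
adj(I−A) = [[1.00, 0.10], [0.40, 0.60]]
(I − A)⁻¹ = adj(I−A) / det(I−A) ≈
  [   1.7857     0.1786]
  [   0.7143     1.0714]
x = (I − A)⁻¹ d = adj(I−A)·d / det(I−A), with det(I−A) = 0.5600:
  x_1 = (1.00·675 + 0.10·175) / 0.5600 = 692.50 / 0.5600 ≈ 1236.61
  x_2 = (0.40·675 + 0.60·175) / 0.5600 = 375.00 / 0.5600 ≈ 669.64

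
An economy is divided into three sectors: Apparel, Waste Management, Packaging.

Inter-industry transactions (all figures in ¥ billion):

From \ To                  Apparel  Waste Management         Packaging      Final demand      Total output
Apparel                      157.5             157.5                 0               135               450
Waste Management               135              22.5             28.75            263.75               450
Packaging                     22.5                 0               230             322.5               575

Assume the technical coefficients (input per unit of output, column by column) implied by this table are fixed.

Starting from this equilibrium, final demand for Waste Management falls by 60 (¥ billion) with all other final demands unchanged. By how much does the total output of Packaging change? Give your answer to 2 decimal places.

Δx_P = -3.42

Technical coefficients a_ij = z_ij / X_j:
  a_AA = 157.5/450 = 0.35, a_WA = 135/450 = 0.30, a_PA = 22.5/450 = 0.05
  a_AW = 157.5/450 = 0.35, a_WW = 22.5/450 = 0.05, a_PW = 0/450 = 0.00
  a_AP = 0/575 = 0.00, a_WP = 28.75/575 = 0.05, a_PP = 230/575 = 0.40
I − A =
  [   0.65    -0.35     0.00]
  [  -0.30     0.95    -0.05]
  [  -0.05     0.00     0.60]
Cofactors of I−A, C_ij = (−1)^(i+j)·(minor ij) (rows/columns in the sector order above):
  C_11 = (0.95)(0.60) − (-0.05)(0.00) = 0.5700
  C_12 = −[(-0.30)(0.60) − (-0.05)(-0.05)] = 0.1825
  C_13 = (-0.30)(0.00) − (0.95)(-0.05) = 0.0475
  C_21 = −[(-0.35)(0.60) − (0.00)(0.00)] = 0.2100
  C_22 = (0.65)(0.60) − (0.00)(-0.05) = 0.3900
  C_23 = −[(0.65)(0.00) − (-0.35)(-0.05)] = 0.0175
  C_31 = (-0.35)(-0.05) − (0.00)(0.95) = 0.0175
  C_32 = −[(0.65)(-0.05) − (0.00)(-0.30)] = 0.0325
  C_33 = (0.65)(0.95) − (-0.35)(-0.30) = 0.5125
det(I−A) = Σ_j (I−A)_1j·C_1j = (0.65)(0.5700) + (-0.35)(0.1825) + (0.00)(0.0475) = 0.306625
adj(I−A) = Cᵀ =
  [ 0.5700   0.2100   0.0175]
  [ 0.1825   0.3900   0.0325]
  [ 0.0475   0.0175   0.5125]
(I − A)⁻¹ = adj(I−A) / det(I−A) ≈
  [   1.8589     0.6849     0.0571]
  [   0.5952     1.2719     0.1060]
  [   0.1549     0.0571     1.6714]
Δx = (I − A)⁻¹ Δd with Δd having -60 in the Waste Management component and 0 elsewhere.
So Δx_P = L_PW · (-60), where L_PW = adj(I−A)_PW / det(I−A) = 0.0175 / 0.306625.
Δx_P = 0.0175 × (-60) / 0.306625 = -1.05 / 0.306625 ≈ -3.42.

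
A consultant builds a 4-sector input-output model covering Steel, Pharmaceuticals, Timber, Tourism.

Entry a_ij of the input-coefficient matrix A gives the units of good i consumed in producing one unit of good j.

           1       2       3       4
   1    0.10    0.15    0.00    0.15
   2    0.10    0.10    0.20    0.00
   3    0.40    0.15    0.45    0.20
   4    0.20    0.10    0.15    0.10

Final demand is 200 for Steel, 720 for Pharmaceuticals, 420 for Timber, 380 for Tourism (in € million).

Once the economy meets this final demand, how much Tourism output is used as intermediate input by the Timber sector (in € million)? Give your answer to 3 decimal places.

I − A =
  [   0.90    -0.15     0.00    -0.15]
  [  -0.10     0.90    -0.20     0.00]
  [  -0.40    -0.15     0.55    -0.20]
  [  -0.20    -0.10    -0.15     0.90]
Compute the cofactors C_ij = (−1)^(i+j)·(3×3 minor ij) of I−A; the adjugate is their transpose:
adj(I−A) = Cᵀ =
  [ 0.387500   0.081375   0.050250   0.075750]
  [ 0.126500   0.393000   0.158250   0.056250]
  [ 0.375500   0.201000   0.687000   0.215250]
  [ 0.162750   0.095250   0.143250   0.398250]
det(I−A) = Σ_j (I−A)_1j·C_1j = (0.90)(0.387500) + (-0.15)(0.126500) + (0.00)(0.375500) + (-0.15)(0.162750) = 0.3053625
(I − A)⁻¹ = adj(I−A) / det(I−A) ≈
  [   1.2690     0.2665     0.1646     0.2481]
  [   0.4143     1.2870     0.5182     0.1842]
  [   1.2297     0.6582     2.2498     0.7049]
  [   0.5330     0.3119     0.4691     1.3042]
First solve x = (I − A)⁻¹ d = adj(I−A)·d / det(I−A); in particular x_3 = (0.375500·200 + 0.201000·720 + 0.687000·420 + 0.215250·380) / 0.3053625 = 590.155 / 0.3053625 ≈ 1932.63744.
Intermediate flow from 4 to 3: z_43 = a_43 · x_3 = 0.15 × 590.155 / 0.3053625 = 88.52325 / 0.3053625 ≈ 289.896.

z_43 = 289.896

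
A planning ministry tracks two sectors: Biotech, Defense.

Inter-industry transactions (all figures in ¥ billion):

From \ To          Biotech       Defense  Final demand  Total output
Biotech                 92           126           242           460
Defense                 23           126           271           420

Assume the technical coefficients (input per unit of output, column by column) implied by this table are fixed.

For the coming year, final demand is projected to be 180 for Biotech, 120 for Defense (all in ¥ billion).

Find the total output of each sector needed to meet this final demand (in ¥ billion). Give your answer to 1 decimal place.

x_1 = 297.2, x_2 = 192.7

Technical coefficients a_ij = z_ij / X_j:
  a_11 = 92/460 = 0.20, a_21 = 23/460 = 0.05
  a_12 = 126/420 = 0.30, a_22 = 126/420 = 0.30
I − A =
  [   0.80    -0.30]
  [  -0.05     0.70]
det(I−A) = (0.80)(0.70) − (-0.30)(-0.05) = 0.5450
adj(I−A) = [[0.70, 0.30], [0.05, 0.80]]
(I − A)⁻¹ = adj(I−A) / det(I−A) ≈
  [   1.2844     0.5505]
  [   0.0917     1.4679]
x = (I − A)⁻¹ d = adj(I−A)·d / det(I−A), with det(I−A) = 0.5450:
  x_1 = (0.70·180 + 0.30·120) / 0.5450 = 162.00 / 0.5450 ≈ 297.2
  x_2 = (0.05·180 + 0.80·120) / 0.5450 = 105.00 / 0.5450 ≈ 192.7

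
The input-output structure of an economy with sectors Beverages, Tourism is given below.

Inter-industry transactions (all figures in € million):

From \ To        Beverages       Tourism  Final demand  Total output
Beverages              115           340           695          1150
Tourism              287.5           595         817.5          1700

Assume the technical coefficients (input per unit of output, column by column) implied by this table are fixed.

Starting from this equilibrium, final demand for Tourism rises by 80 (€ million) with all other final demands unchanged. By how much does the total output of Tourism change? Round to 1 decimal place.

Δx_2 = 134.6

Technical coefficients a_ij = z_ij / X_j:
  a_11 = 115/1150 = 0.10, a_21 = 287.5/1150 = 0.25
  a_12 = 340/1700 = 0.20, a_22 = 595/1700 = 0.35
I − A =
  [   0.90    -0.20]
  [  -0.25     0.65]
det(I−A) = (0.90)(0.65) − (-0.20)(-0.25) = 0.5350
adj(I−A) = [[0.65, 0.20], [0.25, 0.90]]
(I − A)⁻¹ = adj(I−A) / det(I−A) ≈
  [   1.2150     0.3738]
  [   0.4673     1.6822]
Δx = (I − A)⁻¹ Δd with Δd having +80 in the Tourism component and 0 elsewhere.
So Δx_2 = L_22 · (+80), where L_22 = adj(I−A)_22 / det(I−A) = 0.90 / 0.5350.
Δx_2 = 0.90 × (+80) / 0.5350 = 72.00 / 0.5350 ≈ 134.6.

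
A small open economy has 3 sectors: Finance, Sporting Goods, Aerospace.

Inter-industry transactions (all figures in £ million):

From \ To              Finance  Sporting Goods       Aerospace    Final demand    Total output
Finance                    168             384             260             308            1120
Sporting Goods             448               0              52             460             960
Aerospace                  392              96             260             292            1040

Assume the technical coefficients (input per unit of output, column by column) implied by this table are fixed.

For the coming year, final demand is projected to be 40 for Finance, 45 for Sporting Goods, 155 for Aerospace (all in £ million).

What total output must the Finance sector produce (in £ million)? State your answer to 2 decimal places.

x_F = 211.07

Technical coefficients a_ij = z_ij / X_j:
  a_FF = 168/1120 = 0.15, a_SF = 448/1120 = 0.40, a_AF = 392/1120 = 0.35
  a_FS = 384/960 = 0.40, a_SS = 0/960 = 0.00, a_AS = 96/960 = 0.10
  a_FA = 260/1040 = 0.25, a_SA = 52/1040 = 0.05, a_AA = 260/1040 = 0.25
I − A =
  [   0.85    -0.40    -0.25]
  [  -0.40     1.00    -0.05]
  [  -0.35    -0.10     0.75]
Cofactors of I−A, C_ij = (−1)^(i+j)·(minor ij) (rows/columns in the sector order above):
  C_11 = (1.00)(0.75) − (-0.05)(-0.10) = 0.7450
  C_12 = −[(-0.40)(0.75) − (-0.05)(-0.35)] = 0.3175
  C_13 = (-0.40)(-0.10) − (1.00)(-0.35) = 0.3900
  C_21 = −[(-0.40)(0.75) − (-0.25)(-0.10)] = 0.3250
  C_22 = (0.85)(0.75) − (-0.25)(-0.35) = 0.5500
  C_23 = −[(0.85)(-0.10) − (-0.40)(-0.35)] = 0.2250
  C_31 = (-0.40)(-0.05) − (-0.25)(1.00) = 0.2700
  C_32 = −[(0.85)(-0.05) − (-0.25)(-0.40)] = 0.1425
  C_33 = (0.85)(1.00) − (-0.40)(-0.40) = 0.6900
det(I−A) = Σ_j (I−A)_1j·C_1j = (0.85)(0.7450) + (-0.40)(0.3175) + (-0.25)(0.3900) = 0.40875
adj(I−A) = Cᵀ =
  [ 0.7450   0.3250   0.2700]
  [ 0.3175   0.5500   0.1425]
  [ 0.3900   0.2250   0.6900]
(I − A)⁻¹ = adj(I−A) / det(I−A) ≈
  [   1.8226     0.7951     0.6606]
  [   0.7768     1.3456     0.3486]
  [   0.9541     0.5505     1.6881]
x = (I − A)⁻¹ d = adj(I−A)·d / det(I−A), with det(I−A) = 0.40875:
  x_F = (0.7450·40 + 0.3250·45 + 0.2700·155) / 0.40875 = 86.275 / 0.40875 ≈ 211.07
  x_S = (0.3175·40 + 0.5500·45 + 0.1425·155) / 0.40875 = 59.5375 / 0.40875 ≈ 145.66
  x_A = (0.3900·40 + 0.2250·45 + 0.6900·155) / 0.40875 = 132.675 / 0.40875 ≈ 324.59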